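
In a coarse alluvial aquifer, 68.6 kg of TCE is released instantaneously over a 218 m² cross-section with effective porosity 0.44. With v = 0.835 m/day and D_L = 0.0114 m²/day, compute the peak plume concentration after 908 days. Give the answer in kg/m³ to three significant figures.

The peak of an instantaneous 1D plume sits at x = vt; there the Gaussian factor is 1 and C_max = M/(n_e·A·√(4πDt)), where n_e·A is the pore area the mass is dissolved in.
√(4πDt) = √(4π × 0.0114 × 908) = 11.41 m, so C_max = 68.6/(0.44 × 218 × 11.41) = 0.0627 kg/m³.

0.0627 kg/m³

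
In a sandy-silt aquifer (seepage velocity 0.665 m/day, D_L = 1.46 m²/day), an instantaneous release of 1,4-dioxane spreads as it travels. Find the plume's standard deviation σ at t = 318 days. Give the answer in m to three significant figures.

Dispersive spreading gives a Gaussian with σ² = 2Dt; advection only shifts the center.
σ = √(2 × 1.46 × 318) = 30.5 m.

30.5 m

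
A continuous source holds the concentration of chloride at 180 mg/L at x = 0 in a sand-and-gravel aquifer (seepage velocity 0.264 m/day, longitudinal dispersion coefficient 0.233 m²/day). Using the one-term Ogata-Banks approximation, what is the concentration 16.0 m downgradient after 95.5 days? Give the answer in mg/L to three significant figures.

165 mg/L

For a continuous step input, C/C₀ ≈ ½·erfc((x−vt)/(2√(Dt))).
vt = 0.264 × 95.5 = 25.212 m and 2√(Dt) = 2√(0.233 × 95.5) = 9.434 m.
Argument (x−vt)/(2√(Dt)) = (16.0 − 25.212)/9.434 = -0.9765; ½·erfc(-0.9765) = 0.9164.
C = 180 × 0.9164 = 165 mg/L.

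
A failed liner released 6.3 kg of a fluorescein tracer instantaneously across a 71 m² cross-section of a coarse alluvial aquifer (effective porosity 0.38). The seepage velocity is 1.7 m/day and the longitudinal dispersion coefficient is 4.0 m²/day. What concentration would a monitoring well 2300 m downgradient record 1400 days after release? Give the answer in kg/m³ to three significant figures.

For an instantaneous plane source, C(x,t) = M/(n_e·A·√(4πDt)) · exp(−(x−vt)²/(4Dt)), with n_e·A the pore (flow) area.
Plume center vt = 1.7 × 1400 = 2380 m, so the well at 2300 m is 80 m upgradient of the peak.
√(4πDt) = 265.3 m, giving peak height M/(n_e·A·√(4πDt)) = 6.3/(0.38 × 71 × 265.3) = 0.0008802 kg/m³.
(x−vt)²/(4Dt) = (-80)²/(4 × 4.0 × 1400) = 0.2857; exp(−0.2857) = 0.7515.
C = 0.0008802 × 0.7515 = 0.000661 kg/m³.

0.000661 kg/m³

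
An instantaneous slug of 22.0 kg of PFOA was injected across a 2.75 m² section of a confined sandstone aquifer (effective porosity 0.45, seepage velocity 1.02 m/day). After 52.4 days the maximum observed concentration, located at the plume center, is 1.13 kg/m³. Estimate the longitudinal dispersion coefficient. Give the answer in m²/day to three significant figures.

0.376 m²/day

At the plume center C_max = M/(n_e·A·√(4πDt)), so D = M²/(4πt·(n_e·A·C_max)²).
n_e·A·C_max = 0.45 × 2.75 × 1.13 = 1.398 kg/m.
D = 22.0²/(4π × 52.4 × 1.398²) = 0.376 m²/day.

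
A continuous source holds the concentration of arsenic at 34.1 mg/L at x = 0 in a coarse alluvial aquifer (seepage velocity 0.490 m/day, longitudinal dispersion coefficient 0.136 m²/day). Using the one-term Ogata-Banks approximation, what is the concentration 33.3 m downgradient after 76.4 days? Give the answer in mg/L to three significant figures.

27.9 mg/L

For a continuous step input, C/C₀ ≈ ½·erfc((x−vt)/(2√(Dt))).
vt = 0.490 × 76.4 = 37.436 m and 2√(Dt) = 2√(0.136 × 76.4) = 6.447 m.
Argument (x−vt)/(2√(Dt)) = (33.3 − 37.436)/6.447 = -0.6415; ½·erfc(-0.6415) = 0.8179.
C = 34.1 × 0.8179 = 27.9 mg/L.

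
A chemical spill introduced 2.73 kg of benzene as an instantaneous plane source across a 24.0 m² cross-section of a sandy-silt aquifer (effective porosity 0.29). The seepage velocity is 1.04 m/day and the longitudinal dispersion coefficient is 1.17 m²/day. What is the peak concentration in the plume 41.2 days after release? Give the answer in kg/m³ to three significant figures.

0.0159 kg/m³

The peak of an instantaneous 1D plume sits at x = vt; there the Gaussian factor is 1 and C_max = M/(n_e·A·√(4πDt)), where n_e·A is the pore area the mass is dissolved in.
√(4πDt) = √(4π × 1.17 × 41.2) = 24.61 m, so C_max = 2.73/(0.29 × 24.0 × 24.61) = 0.0159 kg/m³.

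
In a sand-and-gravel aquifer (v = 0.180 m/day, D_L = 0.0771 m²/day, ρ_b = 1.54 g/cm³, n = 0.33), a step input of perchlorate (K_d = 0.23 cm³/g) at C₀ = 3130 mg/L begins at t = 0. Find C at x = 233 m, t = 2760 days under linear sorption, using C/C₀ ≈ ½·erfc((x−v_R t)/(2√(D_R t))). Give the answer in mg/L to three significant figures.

Retardation factor R = 1 + ρ_b·K_d/n = 1 + 1.54 × 0.23/0.33 = 2.073.
Sorption retards both mechanisms: v_R = v/R = 0.08683 m/day, D_R = D/R = 0.03719 m²/day.
v_R·t = 0.08683 × 2760 = 239.6508 m; 2√(D_R t) = 20.26 m; argument = (233 − 239.6508)/20.26 = -0.3283.
C = C₀ × ½·erfc(-0.3283) = 3130 × 0.6788 = 2120 mg/L.

2120 mg/L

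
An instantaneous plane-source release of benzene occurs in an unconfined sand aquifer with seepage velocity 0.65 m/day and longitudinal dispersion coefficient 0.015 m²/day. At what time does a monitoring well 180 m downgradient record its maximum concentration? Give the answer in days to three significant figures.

277 days

For the 1D instantaneous-source solution, setting ∂C/∂t = 0 at fixed x gives v²t² + 2Dt − x² = 0, so t = (√(D² + v²x²) − D)/v².
√(D² + v²x²) = √(0.015² + 0.65² × 180²) = 117.0; v² = 0.4225.
t = (117.0 − 0.015)/0.4225 = 277 days (vs. the pure-advection estimate x/v = 277 d).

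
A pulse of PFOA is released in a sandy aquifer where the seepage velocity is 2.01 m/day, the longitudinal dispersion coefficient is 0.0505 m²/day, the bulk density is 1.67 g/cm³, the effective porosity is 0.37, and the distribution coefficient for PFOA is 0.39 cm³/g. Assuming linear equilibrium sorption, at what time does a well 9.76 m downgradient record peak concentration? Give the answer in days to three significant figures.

Retardation factor R = 1 + ρ_b·K_d/n = 1 + 1.67 × 0.39/0.37 = 2.760.
Sorption retards both mechanisms: v_R = v/R = 0.7283 m/day, D_R = D/R = 0.01830 m²/day.
Peak time from v_R²t² + 2D_R t − x² = 0: t = (√(D_R² + v_R²x²) − D_R)/v_R².
√(D_R² + v_R²x²) = √(0.01830² + 0.7283² × 9.76²) = 7.108; v_R² = 0.5304.
t = (7.108 − 0.01830)/0.5304 = 13.4 days.

13.4 days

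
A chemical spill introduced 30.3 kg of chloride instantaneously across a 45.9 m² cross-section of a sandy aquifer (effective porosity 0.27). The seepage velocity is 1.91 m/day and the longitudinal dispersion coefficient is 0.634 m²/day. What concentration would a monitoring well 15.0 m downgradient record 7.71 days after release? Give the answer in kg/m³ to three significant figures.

For an instantaneous plane source, C(x,t) = M/(n_e·A·√(4πDt)) · exp(−(x−vt)²/(4Dt)), with n_e·A the pore (flow) area.
Plume center vt = 1.91 × 7.71 = 14.7261 m, so the well at 15.0 m is 0.2739 m downgradient of the peak.
√(4πDt) = 7.837 m, giving peak height M/(n_e·A·√(4πDt)) = 30.3/(0.27 × 45.9 × 7.837) = 0.3120 kg/m³.
(x−vt)²/(4Dt) = (0.2739)²/(4 × 0.634 × 7.71) = 0.003837; exp(−0.003837) = 0.9962.
C = 0.3120 × 0.9962 = 0.311 kg/m³.

0.311 kg/m³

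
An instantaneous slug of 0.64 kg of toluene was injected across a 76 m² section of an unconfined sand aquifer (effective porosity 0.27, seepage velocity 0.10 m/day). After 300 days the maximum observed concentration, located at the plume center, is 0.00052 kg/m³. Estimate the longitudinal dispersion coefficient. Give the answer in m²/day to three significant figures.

At the plume center C_max = M/(n_e·A·√(4πDt)), so D = M²/(4πt·(n_e·A·C_max)²).
n_e·A·C_max = 0.27 × 76 × 0.00052 = 0.01067 kg/m.
D = 0.64²/(4π × 300 × 0.01067²) = 0.954 m²/day.

0.954 m²/day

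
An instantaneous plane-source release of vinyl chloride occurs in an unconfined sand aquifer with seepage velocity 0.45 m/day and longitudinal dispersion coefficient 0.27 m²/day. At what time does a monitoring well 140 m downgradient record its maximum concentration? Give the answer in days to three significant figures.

310 days

For the 1D instantaneous-source solution, setting ∂C/∂t = 0 at fixed x gives v²t² + 2Dt − x² = 0, so t = (√(D² + v²x²) − D)/v².
√(D² + v²x²) = √(0.27² + 0.45² × 140²) = 63.00; v² = 0.2025.
t = (63.00 − 0.27)/0.2025 = 310 days (vs. the pure-advection estimate x/v = 311 d).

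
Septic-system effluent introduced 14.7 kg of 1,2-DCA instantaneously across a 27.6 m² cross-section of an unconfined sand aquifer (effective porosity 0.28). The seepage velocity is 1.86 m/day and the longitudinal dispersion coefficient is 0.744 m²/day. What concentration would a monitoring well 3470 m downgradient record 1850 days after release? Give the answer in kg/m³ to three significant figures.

0.0124 kg/m³

For an instantaneous plane source, C(x,t) = M/(n_e·A·√(4πDt)) · exp(−(x−vt)²/(4Dt)), with n_e·A the pore (flow) area.
Plume center vt = 1.86 × 1850 = 3441 m, so the well at 3470 m is 29 m downgradient of the peak.
√(4πDt) = 131.5 m, giving peak height M/(n_e·A·√(4πDt)) = 14.7/(0.28 × 27.6 × 131.5) = 0.01447 kg/m³.
(x−vt)²/(4Dt) = (29)²/(4 × 0.744 × 1850) = 0.1528; exp(−0.1528) = 0.8583.
C = 0.01447 × 0.8583 = 0.0124 kg/m³.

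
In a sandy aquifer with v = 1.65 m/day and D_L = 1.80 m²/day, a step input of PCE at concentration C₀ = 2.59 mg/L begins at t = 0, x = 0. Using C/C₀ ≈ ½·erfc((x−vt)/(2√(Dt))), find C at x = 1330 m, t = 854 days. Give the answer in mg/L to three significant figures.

For a continuous step input, C/C₀ ≈ ½·erfc((x−vt)/(2√(Dt))).
vt = 1.65 × 854 = 1409.1 m and 2√(Dt) = 2√(1.80 × 854) = 78.41 m.
Argument (x−vt)/(2√(Dt)) = (1330 − 1409.1)/78.41 = -1.009; ½·erfc(-1.009) = 0.9232.
C = 2.59 × 0.9232 = 2.39 mg/L.

2.39 mg/L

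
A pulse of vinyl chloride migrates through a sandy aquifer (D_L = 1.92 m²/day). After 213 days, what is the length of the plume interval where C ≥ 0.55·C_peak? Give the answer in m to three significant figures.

62.5 m

The plume is Gaussian with σ = √(2Dt) = √(2 × 1.92 × 213) = 28.60 m.
C/C_peak = exp(−Δx²/(2σ²)) = 0.55 ⇒ Δx = σ·√(−2 ln 0.55) = 28.60 × 1.093 = 31.26 m.
Width = 2Δx = 62.5 m.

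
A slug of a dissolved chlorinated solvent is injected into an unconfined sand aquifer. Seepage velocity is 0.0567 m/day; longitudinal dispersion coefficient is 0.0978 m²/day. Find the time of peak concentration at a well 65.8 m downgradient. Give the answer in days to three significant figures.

1130 days

For the 1D instantaneous-source solution, setting ∂C/∂t = 0 at fixed x gives v²t² + 2Dt − x² = 0, so t = (√(D² + v²x²) − D)/v².
√(D² + v²x²) = √(0.0978² + 0.0567² × 65.8²) = 3.732; v² = 0.00321489.
t = (3.732 − 0.0978)/0.00321489 = 1130 days (vs. the pure-advection estimate x/v = 1160 d).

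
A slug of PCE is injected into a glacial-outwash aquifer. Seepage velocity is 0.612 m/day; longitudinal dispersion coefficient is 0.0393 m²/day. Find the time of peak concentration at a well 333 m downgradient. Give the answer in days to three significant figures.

For the 1D instantaneous-source solution, setting ∂C/∂t = 0 at fixed x gives v²t² + 2Dt − x² = 0, so t = (√(D² + v²x²) − D)/v².
√(D² + v²x²) = √(0.0393² + 0.612² × 333²) = 203.8; v² = 0.374544.
t = (203.8 − 0.0393)/0.374544 = 544 days (vs. the pure-advection estimate x/v = 544 d).

544 days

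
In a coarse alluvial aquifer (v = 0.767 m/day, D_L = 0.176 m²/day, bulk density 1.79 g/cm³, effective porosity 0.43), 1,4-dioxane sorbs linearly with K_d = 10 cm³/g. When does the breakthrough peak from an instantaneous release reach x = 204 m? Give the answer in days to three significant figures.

Retardation factor R = 1 + ρ_b·K_d/n = 1 + 1.79 × 10/0.43 = 42.63.
Sorption retards both mechanisms: v_R = v/R = 0.01799 m/day, D_R = D/R = 0.004129 m²/day.
Peak time from v_R²t² + 2D_R t − x² = 0: t = (√(D_R² + v_R²x²) − D_R)/v_R².
√(D_R² + v_R²x²) = √(0.004129² + 0.01799² × 204²) = 3.670; v_R² = 0.0003236.
t = (3.670 − 0.004129)/0.0003236 = 11300 days.

11300 days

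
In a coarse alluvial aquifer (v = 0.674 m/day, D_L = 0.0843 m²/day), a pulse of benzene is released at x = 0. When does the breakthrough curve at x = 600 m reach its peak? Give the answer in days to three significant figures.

For the 1D instantaneous-source solution, setting ∂C/∂t = 0 at fixed x gives v²t² + 2Dt − x² = 0, so t = (√(D² + v²x²) − D)/v².
√(D² + v²x²) = √(0.0843² + 0.674² × 600²) = 404.4; v² = 0.454276.
t = (404.4 − 0.0843)/0.454276 = 890 days (vs. the pure-advection estimate x/v = 890 d).

890 days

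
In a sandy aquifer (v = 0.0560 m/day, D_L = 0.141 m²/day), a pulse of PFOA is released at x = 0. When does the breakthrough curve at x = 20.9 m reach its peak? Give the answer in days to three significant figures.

For the 1D instantaneous-source solution, setting ∂C/∂t = 0 at fixed x gives v²t² + 2Dt − x² = 0, so t = (√(D² + v²x²) − D)/v².
√(D² + v²x²) = √(0.141² + 0.0560² × 20.9²) = 1.179; v² = 0.003136.
t = (1.179 − 0.141)/0.003136 = 331 days (vs. the pure-advection estimate x/v = 373 d).

331 days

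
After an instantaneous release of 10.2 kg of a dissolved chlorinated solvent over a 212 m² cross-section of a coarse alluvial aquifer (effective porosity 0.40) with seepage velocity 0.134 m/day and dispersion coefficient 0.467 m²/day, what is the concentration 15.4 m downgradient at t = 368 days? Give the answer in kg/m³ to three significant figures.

0.000486 kg/m³

For an instantaneous plane source, C(x,t) = M/(n_e·A·√(4πDt)) · exp(−(x−vt)²/(4Dt)), with n_e·A the pore (flow) area.
Plume center vt = 0.134 × 368 = 49.312 m, so the well at 15.4 m is 33.912 m upgradient of the peak.
√(4πDt) = 46.47 m, giving peak height M/(n_e·A·√(4πDt)) = 10.2/(0.40 × 212 × 46.47) = 0.002588 kg/m³.
(x−vt)²/(4Dt) = (-33.912)²/(4 × 0.467 × 368) = 1.673; exp(−1.673) = 0.1877.
C = 0.002588 × 0.1877 = 0.000486 kg/m³.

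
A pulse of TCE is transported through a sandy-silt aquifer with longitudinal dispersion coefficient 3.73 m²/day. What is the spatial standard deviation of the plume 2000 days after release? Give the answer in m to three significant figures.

122 m

Dispersive spreading gives a Gaussian with σ² = 2Dt; advection only shifts the center.
σ = √(2 × 3.73 × 2000) = 122 m.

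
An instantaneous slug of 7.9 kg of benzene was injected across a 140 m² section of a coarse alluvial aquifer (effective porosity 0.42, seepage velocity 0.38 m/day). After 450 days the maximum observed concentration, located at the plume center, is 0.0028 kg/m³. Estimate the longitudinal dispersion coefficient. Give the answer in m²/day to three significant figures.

0.407 m²/day

At the plume center C_max = M/(n_e·A·√(4πDt)), so D = M²/(4πt·(n_e·A·C_max)²).
n_e·A·C_max = 0.42 × 140 × 0.0028 = 0.1646 kg/m.
D = 7.9²/(4π × 450 × 0.1646²) = 0.407 m²/day.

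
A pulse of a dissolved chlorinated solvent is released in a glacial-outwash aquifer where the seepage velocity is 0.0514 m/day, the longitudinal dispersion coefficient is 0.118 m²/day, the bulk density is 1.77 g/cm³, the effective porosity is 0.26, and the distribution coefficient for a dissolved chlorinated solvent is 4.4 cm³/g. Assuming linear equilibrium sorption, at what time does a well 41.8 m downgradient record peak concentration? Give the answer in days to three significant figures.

Retardation factor R = 1 + ρ_b·K_d/n = 1 + 1.77 × 4.4/0.26 = 30.95.
Sorption retards both mechanisms: v_R = v/R = 0.001661 m/day, D_R = D/R = 0.003813 m²/day.
Peak time from v_R²t² + 2D_R t − x² = 0: t = (√(D_R² + v_R²x²) − D_R)/v_R².
√(D_R² + v_R²x²) = √(0.003813² + 0.001661² × 41.8²) = 0.06953; v_R² = 2.759e-06.
t = (0.06953 − 0.003813)/2.759e-06 = 23800 days.

23800 days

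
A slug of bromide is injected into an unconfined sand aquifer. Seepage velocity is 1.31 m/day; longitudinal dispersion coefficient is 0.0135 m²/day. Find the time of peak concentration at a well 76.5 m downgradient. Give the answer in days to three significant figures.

For the 1D instantaneous-source solution, setting ∂C/∂t = 0 at fixed x gives v²t² + 2Dt − x² = 0, so t = (√(D² + v²x²) − D)/v².
√(D² + v²x²) = √(0.0135² + 1.31² × 76.5²) = 100.2; v² = 1.7161.
t = (100.2 − 0.0135)/1.7161 = 58.4 days (vs. the pure-advection estimate x/v = 58.4 d).

58.4 days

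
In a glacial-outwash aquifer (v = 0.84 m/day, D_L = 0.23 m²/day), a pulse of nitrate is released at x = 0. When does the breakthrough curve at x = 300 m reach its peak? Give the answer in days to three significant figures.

357 days

For the 1D instantaneous-source solution, setting ∂C/∂t = 0 at fixed x gives v²t² + 2Dt − x² = 0, so t = (√(D² + v²x²) − D)/v².
√(D² + v²x²) = √(0.23² + 0.84² × 300²) = 252.0; v² = 0.7056.
t = (252.0 − 0.23)/0.7056 = 357 days (vs. the pure-advection estimate x/v = 357 d).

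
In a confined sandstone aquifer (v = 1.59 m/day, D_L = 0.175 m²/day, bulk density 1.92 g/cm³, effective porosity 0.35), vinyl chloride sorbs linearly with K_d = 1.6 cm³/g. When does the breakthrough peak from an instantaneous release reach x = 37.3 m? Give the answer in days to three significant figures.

Retardation factor R = 1 + ρ_b·K_d/n = 1 + 1.92 × 1.6/0.35 = 9.777.
Sorption retards both mechanisms: v_R = v/R = 0.1626 m/day, D_R = D/R = 0.01790 m²/day.
Peak time from v_R²t² + 2D_R t − x² = 0: t = (√(D_R² + v_R²x²) − D_R)/v_R².
√(D_R² + v_R²x²) = √(0.01790² + 0.1626² × 37.3²) = 6.065; v_R² = 0.02644.
t = (6.065 − 0.01790)/0.02644 = 229 days.

229 days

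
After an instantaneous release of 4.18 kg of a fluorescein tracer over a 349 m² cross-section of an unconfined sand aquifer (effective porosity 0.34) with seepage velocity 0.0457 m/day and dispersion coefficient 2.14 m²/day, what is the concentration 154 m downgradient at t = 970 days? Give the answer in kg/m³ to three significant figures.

For an instantaneous plane source, C(x,t) = M/(n_e·A·√(4πDt)) · exp(−(x−vt)²/(4Dt)), with n_e·A the pore (flow) area.
Plume center vt = 0.0457 × 970 = 44.329 m, so the well at 154 m is 109.671 m downgradient of the peak.
√(4πDt) = 161.5 m, giving peak height M/(n_e·A·√(4πDt)) = 4.18/(0.34 × 349 × 161.5) = 0.0002181 kg/m³.
(x−vt)²/(4Dt) = (109.671)²/(4 × 2.14 × 970) = 1.449; exp(−1.449) = 0.2348.
C = 0.0002181 × 0.2348 = 5.12e-05 kg/m³.

5.12e-05 kg/m³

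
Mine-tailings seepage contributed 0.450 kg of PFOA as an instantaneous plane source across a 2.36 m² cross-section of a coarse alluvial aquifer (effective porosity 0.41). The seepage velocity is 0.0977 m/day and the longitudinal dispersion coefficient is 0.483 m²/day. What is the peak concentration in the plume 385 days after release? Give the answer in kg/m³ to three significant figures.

The peak of an instantaneous 1D plume sits at x = vt; there the Gaussian factor is 1 and C_max = M/(n_e·A·√(4πDt)), where n_e·A is the pore area the mass is dissolved in.
√(4πDt) = √(4π × 0.483 × 385) = 48.34 m, so C_max = 0.450/(0.41 × 2.36 × 48.34) = 0.00962 kg/m³.

0.00962 kg/m³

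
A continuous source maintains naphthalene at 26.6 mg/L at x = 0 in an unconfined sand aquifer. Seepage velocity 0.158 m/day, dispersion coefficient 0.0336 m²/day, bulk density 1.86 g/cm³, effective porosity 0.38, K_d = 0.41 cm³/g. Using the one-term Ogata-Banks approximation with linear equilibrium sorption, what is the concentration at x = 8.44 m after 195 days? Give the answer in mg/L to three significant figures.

21.5 mg/L

Retardation factor R = 1 + ρ_b·K_d/n = 1 + 1.86 × 0.41/0.38 = 3.007.
Sorption retards both mechanisms: v_R = v/R = 0.05254 m/day, D_R = D/R = 0.01117 m²/day.
v_R·t = 0.05254 × 195 = 10.2453 m; 2√(D_R t) = 2.952 m; argument = (8.44 − 10.2453)/2.952 = -0.6116.
C = C₀ × ½·erfc(-0.6116) = 26.6 × 0.8065 = 21.5 mg/L.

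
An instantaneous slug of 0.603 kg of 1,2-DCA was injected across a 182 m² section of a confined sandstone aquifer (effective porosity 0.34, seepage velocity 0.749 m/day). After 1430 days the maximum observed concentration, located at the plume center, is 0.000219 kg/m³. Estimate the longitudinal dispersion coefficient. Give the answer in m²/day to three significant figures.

At the plume center C_max = M/(n_e·A·√(4πDt)), so D = M²/(4πt·(n_e·A·C_max)²).
n_e·A·C_max = 0.34 × 182 × 0.000219 = 0.01355 kg/m.
D = 0.603²/(4π × 1430 × 0.01355²) = 0.110 m²/day.

0.110 m²/day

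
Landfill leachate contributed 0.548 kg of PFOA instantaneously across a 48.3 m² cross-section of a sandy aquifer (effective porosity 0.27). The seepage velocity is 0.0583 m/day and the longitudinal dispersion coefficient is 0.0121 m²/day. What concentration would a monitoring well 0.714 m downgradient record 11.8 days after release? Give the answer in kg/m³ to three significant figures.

0.0313 kg/m³

For an instantaneous plane source, C(x,t) = M/(n_e·A·√(4πDt)) · exp(−(x−vt)²/(4Dt)), with n_e·A the pore (flow) area.
Plume center vt = 0.0583 × 11.8 = 0.68794 m, so the well at 0.714 m is 0.02606 m downgradient of the peak.
√(4πDt) = 1.339 m, giving peak height M/(n_e·A·√(4πDt)) = 0.548/(0.27 × 48.3 × 1.339) = 0.03138 kg/m³.
(x−vt)²/(4Dt) = (0.02606)²/(4 × 0.0121 × 11.8) = 0.001189; exp(−0.001189) = 0.9988.
C = 0.03138 × 0.9988 = 0.0313 kg/m³.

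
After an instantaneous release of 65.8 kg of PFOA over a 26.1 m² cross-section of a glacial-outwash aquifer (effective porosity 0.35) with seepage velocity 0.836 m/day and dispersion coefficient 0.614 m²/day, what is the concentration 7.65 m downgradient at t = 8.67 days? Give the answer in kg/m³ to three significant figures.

0.874 kg/m³

For an instantaneous plane source, C(x,t) = M/(n_e·A·√(4πDt)) · exp(−(x−vt)²/(4Dt)), with n_e·A the pore (flow) area.
Plume center vt = 0.836 × 8.67 = 7.24812 m, so the well at 7.65 m is 0.40188 m downgradient of the peak.
√(4πDt) = 8.179 m, giving peak height M/(n_e·A·√(4πDt)) = 65.8/(0.35 × 26.1 × 8.179) = 0.8807 kg/m³.
(x−vt)²/(4Dt) = (0.40188)²/(4 × 0.614 × 8.67) = 0.007585; exp(−0.007585) = 0.9924.
C = 0.8807 × 0.9924 = 0.874 kg/m³.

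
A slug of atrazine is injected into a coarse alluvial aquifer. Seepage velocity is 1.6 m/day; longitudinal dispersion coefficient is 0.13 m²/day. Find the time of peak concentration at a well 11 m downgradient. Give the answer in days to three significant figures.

6.82 days

For the 1D instantaneous-source solution, setting ∂C/∂t = 0 at fixed x gives v²t² + 2Dt − x² = 0, so t = (√(D² + v²x²) − D)/v².
√(D² + v²x²) = √(0.13² + 1.6² × 11²) = 17.60; v² = 2.56.
t = (17.60 − 0.13)/2.56 = 6.82 days (vs. the pure-advection estimate x/v = 6.88 d).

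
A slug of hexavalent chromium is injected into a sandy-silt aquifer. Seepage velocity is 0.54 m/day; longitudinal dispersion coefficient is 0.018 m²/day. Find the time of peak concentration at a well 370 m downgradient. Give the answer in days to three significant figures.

For the 1D instantaneous-source solution, setting ∂C/∂t = 0 at fixed x gives v²t² + 2Dt − x² = 0, so t = (√(D² + v²x²) − D)/v².
√(D² + v²x²) = √(0.018² + 0.54² × 370²) = 199.8; v² = 0.2916.
t = (199.8 − 0.018)/0.2916 = 685 days (vs. the pure-advection estimate x/v = 685 d).

685 days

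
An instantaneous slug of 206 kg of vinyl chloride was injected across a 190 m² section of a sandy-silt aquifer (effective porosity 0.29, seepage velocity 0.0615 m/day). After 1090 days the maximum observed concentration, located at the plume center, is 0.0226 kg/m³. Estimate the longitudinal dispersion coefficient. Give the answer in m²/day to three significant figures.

At the plume center C_max = M/(n_e·A·√(4πDt)), so D = M²/(4πt·(n_e·A·C_max)²).
n_e·A·C_max = 0.29 × 190 × 0.0226 = 1.245 kg/m.
D = 206²/(4π × 1090 × 1.245²) = 2.00 m²/day.

2.00 m²/day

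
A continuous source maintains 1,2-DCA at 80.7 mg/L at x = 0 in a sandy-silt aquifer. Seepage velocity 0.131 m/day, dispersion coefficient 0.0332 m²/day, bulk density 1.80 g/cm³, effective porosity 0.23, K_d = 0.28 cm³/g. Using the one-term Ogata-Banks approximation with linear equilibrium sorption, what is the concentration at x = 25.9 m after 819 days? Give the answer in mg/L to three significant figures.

78.2 mg/L

Retardation factor R = 1 + ρ_b·K_d/n = 1 + 1.80 × 0.28/0.23 = 3.191.
Sorption retards both mechanisms: v_R = v/R = 0.04105 m/day, D_R = D/R = 0.01040 m²/day.
v_R·t = 0.04105 × 819 = 33.61995 m; 2√(D_R t) = 5.837 m; argument = (25.9 − 33.61995)/5.837 = -1.323.
C = C₀ × ½·erfc(-1.323) = 80.7 × 0.9693 = 78.2 mg/L.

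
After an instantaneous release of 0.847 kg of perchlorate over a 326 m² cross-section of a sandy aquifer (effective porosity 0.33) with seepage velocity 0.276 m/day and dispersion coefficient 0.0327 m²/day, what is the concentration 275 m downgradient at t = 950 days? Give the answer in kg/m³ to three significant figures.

0.000107 kg/m³

For an instantaneous plane source, C(x,t) = M/(n_e·A·√(4πDt)) · exp(−(x−vt)²/(4Dt)), with n_e·A the pore (flow) area.
Plume center vt = 0.276 × 950 = 262.2 m, so the well at 275 m is 12.8 m downgradient of the peak.
√(4πDt) = 19.76 m, giving peak height M/(n_e·A·√(4πDt)) = 0.847/(0.33 × 326 × 19.76) = 0.0003984 kg/m³.
(x−vt)²/(4Dt) = (12.8)²/(4 × 0.0327 × 950) = 1.319; exp(−1.319) = 0.2674.
C = 0.0003984 × 0.2674 = 0.000107 kg/m³.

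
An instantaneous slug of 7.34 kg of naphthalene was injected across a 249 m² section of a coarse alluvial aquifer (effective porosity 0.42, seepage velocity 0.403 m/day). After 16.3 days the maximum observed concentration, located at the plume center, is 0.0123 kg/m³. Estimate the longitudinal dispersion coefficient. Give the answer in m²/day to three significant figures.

At the plume center C_max = M/(n_e·A·√(4πDt)), so D = M²/(4πt·(n_e·A·C_max)²).
n_e·A·C_max = 0.42 × 249 × 0.0123 = 1.286 kg/m.
D = 7.34²/(4π × 16.3 × 1.286²) = 0.159 m²/day.

0.159 m²/day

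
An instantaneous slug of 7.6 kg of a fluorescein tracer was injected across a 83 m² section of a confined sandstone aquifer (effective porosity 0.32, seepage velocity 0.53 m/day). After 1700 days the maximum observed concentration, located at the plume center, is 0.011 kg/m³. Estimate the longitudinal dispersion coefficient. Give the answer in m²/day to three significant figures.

At the plume center C_max = M/(n_e·A·√(4πDt)), so D = M²/(4πt·(n_e·A·C_max)²).
n_e·A·C_max = 0.32 × 83 × 0.011 = 0.2922 kg/m.
D = 7.6²/(4π × 1700 × 0.2922²) = 0.0317 m²/day.

0.0317 m²/day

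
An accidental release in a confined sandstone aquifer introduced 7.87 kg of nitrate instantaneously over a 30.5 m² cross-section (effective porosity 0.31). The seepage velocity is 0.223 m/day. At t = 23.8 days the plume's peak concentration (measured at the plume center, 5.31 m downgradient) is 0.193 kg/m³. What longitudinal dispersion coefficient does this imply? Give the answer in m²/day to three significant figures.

At the plume center C_max = M/(n_e·A·√(4πDt)), so D = M²/(4πt·(n_e·A·C_max)²).
n_e·A·C_max = 0.31 × 30.5 × 0.193 = 1.825 kg/m.
D = 7.87²/(4π × 23.8 × 1.825²) = 0.0622 m²/day.

0.0622 m²/day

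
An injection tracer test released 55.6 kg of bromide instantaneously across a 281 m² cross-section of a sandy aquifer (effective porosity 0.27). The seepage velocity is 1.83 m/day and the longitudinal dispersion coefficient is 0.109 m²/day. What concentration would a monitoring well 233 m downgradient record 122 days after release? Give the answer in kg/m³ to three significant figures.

0.00953 kg/m³

For an instantaneous plane source, C(x,t) = M/(n_e·A·√(4πDt)) · exp(−(x−vt)²/(4Dt)), with n_e·A the pore (flow) area.
Plume center vt = 1.83 × 122 = 223.26 m, so the well at 233 m is 9.74 m downgradient of the peak.
√(4πDt) = 12.93 m, giving peak height M/(n_e·A·√(4πDt)) = 55.6/(0.27 × 281 × 12.93) = 0.05668 kg/m³.
(x−vt)²/(4Dt) = (9.74)²/(4 × 0.109 × 122) = 1.783; exp(−1.783) = 0.1681.
C = 0.05668 × 0.1681 = 0.00953 kg/m³.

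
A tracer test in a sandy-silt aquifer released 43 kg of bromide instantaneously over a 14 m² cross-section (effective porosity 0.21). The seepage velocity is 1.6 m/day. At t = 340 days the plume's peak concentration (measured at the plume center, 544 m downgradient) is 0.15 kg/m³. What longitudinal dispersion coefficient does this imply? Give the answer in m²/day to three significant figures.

2.23 m²/day

At the plume center C_max = M/(n_e·A·√(4πDt)), so D = M²/(4πt·(n_e·A·C_max)²).
n_e·A·C_max = 0.21 × 14 × 0.15 = 0.4410 kg/m.
D = 43²/(4π × 340 × 0.4410²) = 2.23 m²/day.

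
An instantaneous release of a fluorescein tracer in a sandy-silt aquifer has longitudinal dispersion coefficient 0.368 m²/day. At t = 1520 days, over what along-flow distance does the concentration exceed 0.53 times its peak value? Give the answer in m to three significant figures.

75.4 m

The plume is Gaussian with σ = √(2Dt) = √(2 × 0.368 × 1520) = 33.45 m.
C/C_peak = exp(−Δx²/(2σ²)) = 0.53 ⇒ Δx = σ·√(−2 ln 0.53) = 33.45 × 1.127 = 37.70 m.
Width = 2Δx = 75.4 m.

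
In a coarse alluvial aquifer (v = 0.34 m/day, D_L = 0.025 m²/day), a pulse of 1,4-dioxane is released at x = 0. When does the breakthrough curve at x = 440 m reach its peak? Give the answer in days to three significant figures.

For the 1D instantaneous-source solution, setting ∂C/∂t = 0 at fixed x gives v²t² + 2Dt − x² = 0, so t = (√(D² + v²x²) − D)/v².
√(D² + v²x²) = √(0.025² + 0.34² × 440²) = 149.6; v² = 0.1156.
t = (149.6 − 0.025)/0.1156 = 1290 days (vs. the pure-advection estimate x/v = 1290 d).

1290 days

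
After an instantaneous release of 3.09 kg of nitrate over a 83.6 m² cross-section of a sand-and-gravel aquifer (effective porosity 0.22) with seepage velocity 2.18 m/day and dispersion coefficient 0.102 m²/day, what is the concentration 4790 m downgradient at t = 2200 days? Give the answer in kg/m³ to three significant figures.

0.00304 kg/m³

For an instantaneous plane source, C(x,t) = M/(n_e·A·√(4πDt)) · exp(−(x−vt)²/(4Dt)), with n_e·A the pore (flow) area.
Plume center vt = 2.18 × 2200 = 4796 m, so the well at 4790 m is 6 m upgradient of the peak.
√(4πDt) = 53.10 m, giving peak height M/(n_e·A·√(4πDt)) = 3.09/(0.22 × 83.6 × 53.10) = 0.003164 kg/m³.
(x−vt)²/(4Dt) = (-6)²/(4 × 0.102 × 2200) = 0.04011; exp(−0.04011) = 0.9607.
C = 0.003164 × 0.9607 = 0.00304 kg/m³.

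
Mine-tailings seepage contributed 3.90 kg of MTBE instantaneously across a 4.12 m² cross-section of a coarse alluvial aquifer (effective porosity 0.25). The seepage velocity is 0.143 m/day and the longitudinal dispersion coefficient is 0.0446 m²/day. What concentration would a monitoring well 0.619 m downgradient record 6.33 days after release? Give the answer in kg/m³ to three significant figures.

For an instantaneous plane source, C(x,t) = M/(n_e·A·√(4πDt)) · exp(−(x−vt)²/(4Dt)), with n_e·A the pore (flow) area.
Plume center vt = 0.143 × 6.33 = 0.90519 m, so the well at 0.619 m is 0.28619 m upgradient of the peak.
√(4πDt) = 1.884 m, giving peak height M/(n_e·A·√(4πDt)) = 3.90/(0.25 × 4.12 × 1.884) = 2.010 kg/m³.
(x−vt)²/(4Dt) = (-0.28619)²/(4 × 0.0446 × 6.33) = 0.07253; exp(−0.07253) = 0.9300.
C = 2.010 × 0.9300 = 1.87 kg/m³.

1.87 kg/m³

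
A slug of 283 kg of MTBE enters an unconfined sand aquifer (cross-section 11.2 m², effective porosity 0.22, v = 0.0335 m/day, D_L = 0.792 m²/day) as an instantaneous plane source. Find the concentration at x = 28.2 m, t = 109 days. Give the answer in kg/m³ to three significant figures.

For an instantaneous plane source, C(x,t) = M/(n_e·A·√(4πDt)) · exp(−(x−vt)²/(4Dt)), with n_e·A the pore (flow) area.
Plume center vt = 0.0335 × 109 = 3.6515 m, so the well at 28.2 m is 24.5485 m downgradient of the peak.
√(4πDt) = 32.94 m, giving peak height M/(n_e·A·√(4πDt)) = 283/(0.22 × 11.2 × 32.94) = 3.487 kg/m³.
(x−vt)²/(4Dt) = (24.5485)²/(4 × 0.792 × 109) = 1.745; exp(−1.745) = 0.1746.
C = 3.487 × 0.1746 = 0.609 kg/m³.

0.609 kg/m³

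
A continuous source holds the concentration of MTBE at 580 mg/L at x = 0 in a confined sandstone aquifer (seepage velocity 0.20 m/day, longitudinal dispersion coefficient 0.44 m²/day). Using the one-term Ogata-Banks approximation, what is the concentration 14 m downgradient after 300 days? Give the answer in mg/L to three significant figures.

579 mg/L

For a continuous step input, C/C₀ ≈ ½·erfc((x−vt)/(2√(Dt))).
vt = 0.20 × 300 = 60 m and 2√(Dt) = 2√(0.44 × 300) = 22.98 m.
Argument (x−vt)/(2√(Dt)) = (14 − 60)/22.98 = -2.002; ½·erfc(-2.002) = 0.9977.
C = 580 × 0.9977 = 579 mg/L.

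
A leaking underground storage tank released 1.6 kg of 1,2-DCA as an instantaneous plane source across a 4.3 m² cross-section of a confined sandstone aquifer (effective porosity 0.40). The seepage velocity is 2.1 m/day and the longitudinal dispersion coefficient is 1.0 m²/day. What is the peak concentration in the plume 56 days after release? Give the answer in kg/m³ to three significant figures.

0.0351 kg/m³

The peak of an instantaneous 1D plume sits at x = vt; there the Gaussian factor is 1 and C_max = M/(n_e·A·√(4πDt)), where n_e·A is the pore area the mass is dissolved in.
√(4πDt) = √(4π × 1.0 × 56) = 26.53 m, so C_max = 1.6/(0.40 × 4.3 × 26.53) = 0.0351 kg/m³.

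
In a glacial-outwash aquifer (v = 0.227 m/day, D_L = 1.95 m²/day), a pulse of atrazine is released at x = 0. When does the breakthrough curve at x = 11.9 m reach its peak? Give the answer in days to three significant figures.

For the 1D instantaneous-source solution, setting ∂C/∂t = 0 at fixed x gives v²t² + 2Dt − x² = 0, so t = (√(D² + v²x²) − D)/v².
√(D² + v²x²) = √(1.95² + 0.227² × 11.9²) = 3.332; v² = 0.051529.
t = (3.332 − 1.95)/0.051529 = 26.8 days (vs. the pure-advection estimate x/v = 52.4 d).

26.8 days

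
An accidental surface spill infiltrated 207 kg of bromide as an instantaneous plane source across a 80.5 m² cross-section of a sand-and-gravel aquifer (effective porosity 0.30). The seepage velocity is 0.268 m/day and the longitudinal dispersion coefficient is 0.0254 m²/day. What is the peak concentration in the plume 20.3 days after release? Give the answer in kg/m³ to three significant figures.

The peak of an instantaneous 1D plume sits at x = vt; there the Gaussian factor is 1 and C_max = M/(n_e·A·√(4πDt)), where n_e·A is the pore area the mass is dissolved in.
√(4πDt) = √(4π × 0.0254 × 20.3) = 2.545 m, so C_max = 207/(0.30 × 80.5 × 2.545) = 3.37 kg/m³.

3.37 kg/m³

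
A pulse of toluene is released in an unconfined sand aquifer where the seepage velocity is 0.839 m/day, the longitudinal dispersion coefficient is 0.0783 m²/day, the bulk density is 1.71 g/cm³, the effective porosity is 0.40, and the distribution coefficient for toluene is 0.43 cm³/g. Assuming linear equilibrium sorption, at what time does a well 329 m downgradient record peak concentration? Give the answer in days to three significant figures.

Retardation factor R = 1 + ρ_b·K_d/n = 1 + 1.71 × 0.43/0.40 = 2.838.
Sorption retards both mechanisms: v_R = v/R = 0.2956 m/day, D_R = D/R = 0.02759 m²/day.
Peak time from v_R²t² + 2D_R t − x² = 0: t = (√(D_R² + v_R²x²) − D_R)/v_R².
√(D_R² + v_R²x²) = √(0.02759² + 0.2956² × 329²) = 97.25; v_R² = 0.08738.
t = (97.25 − 0.02759)/0.08738 = 1110 days.

1110 days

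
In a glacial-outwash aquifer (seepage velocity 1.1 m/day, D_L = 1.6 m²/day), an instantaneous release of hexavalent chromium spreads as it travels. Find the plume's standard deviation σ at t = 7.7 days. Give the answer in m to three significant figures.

Dispersive spreading gives a Gaussian with σ² = 2Dt; advection only shifts the center.
σ = √(2 × 1.6 × 7.7) = 4.96 m.

4.96 m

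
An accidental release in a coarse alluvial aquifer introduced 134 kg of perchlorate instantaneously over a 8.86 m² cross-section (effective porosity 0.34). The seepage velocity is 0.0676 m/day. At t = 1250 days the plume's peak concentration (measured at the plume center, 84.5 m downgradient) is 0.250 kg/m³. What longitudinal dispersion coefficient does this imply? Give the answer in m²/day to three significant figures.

At the plume center C_max = M/(n_e·A·√(4πDt)), so D = M²/(4πt·(n_e·A·C_max)²).
n_e·A·C_max = 0.34 × 8.86 × 0.250 = 0.7531 kg/m.
D = 134²/(4π × 1250 × 0.7531²) = 2.02 m²/day.

2.02 m²/day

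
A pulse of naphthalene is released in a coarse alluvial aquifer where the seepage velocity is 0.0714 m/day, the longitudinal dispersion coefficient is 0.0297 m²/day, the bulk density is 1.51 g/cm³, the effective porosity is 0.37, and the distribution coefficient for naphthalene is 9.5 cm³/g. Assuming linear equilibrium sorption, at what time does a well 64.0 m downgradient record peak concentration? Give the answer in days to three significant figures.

35400 days

Retardation factor R = 1 + ρ_b·K_d/n = 1 + 1.51 × 9.5/0.37 = 39.77.
Sorption retards both mechanisms: v_R = v/R = 0.001795 m/day, D_R = D/R = 0.0007468 m²/day.
Peak time from v_R²t² + 2D_R t − x² = 0: t = (√(D_R² + v_R²x²) − D_R)/v_R².
√(D_R² + v_R²x²) = √(0.0007468² + 0.001795² × 64.0²) = 0.1149; v_R² = 3.222e-06.
t = (0.1149 − 0.0007468)/3.222e-06 = 35400 days.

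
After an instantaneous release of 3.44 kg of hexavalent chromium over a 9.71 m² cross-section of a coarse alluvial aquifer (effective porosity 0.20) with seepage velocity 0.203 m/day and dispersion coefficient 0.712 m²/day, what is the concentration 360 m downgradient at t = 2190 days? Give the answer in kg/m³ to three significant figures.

0.00402 kg/m³

For an instantaneous plane source, C(x,t) = M/(n_e·A·√(4πDt)) · exp(−(x−vt)²/(4Dt)), with n_e·A the pore (flow) area.
Plume center vt = 0.203 × 2190 = 444.57 m, so the well at 360 m is 84.57 m upgradient of the peak.
√(4πDt) = 140.0 m, giving peak height M/(n_e·A·√(4πDt)) = 3.44/(0.20 × 9.71 × 140.0) = 0.01265 kg/m³.
(x−vt)²/(4Dt) = (-84.57)²/(4 × 0.712 × 2190) = 1.147; exp(−1.147) = 0.3176.
C = 0.01265 × 0.3176 = 0.00402 kg/m³.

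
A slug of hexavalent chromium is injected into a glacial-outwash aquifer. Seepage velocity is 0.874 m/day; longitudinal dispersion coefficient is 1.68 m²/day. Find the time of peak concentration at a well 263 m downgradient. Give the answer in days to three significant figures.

For the 1D instantaneous-source solution, setting ∂C/∂t = 0 at fixed x gives v²t² + 2Dt − x² = 0, so t = (√(D² + v²x²) − D)/v².
√(D² + v²x²) = √(1.68² + 0.874² × 263²) = 229.9; v² = 0.763876.
t = (229.9 − 1.68)/0.763876 = 299 days (vs. the pure-advection estimate x/v = 301 d).

299 days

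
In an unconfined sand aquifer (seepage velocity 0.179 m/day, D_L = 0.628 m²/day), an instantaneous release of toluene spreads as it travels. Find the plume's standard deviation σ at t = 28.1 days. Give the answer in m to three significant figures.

5.94 m

Dispersive spreading gives a Gaussian with σ² = 2Dt; advection only shifts the center.
σ = √(2 × 0.628 × 28.1) = 5.94 m.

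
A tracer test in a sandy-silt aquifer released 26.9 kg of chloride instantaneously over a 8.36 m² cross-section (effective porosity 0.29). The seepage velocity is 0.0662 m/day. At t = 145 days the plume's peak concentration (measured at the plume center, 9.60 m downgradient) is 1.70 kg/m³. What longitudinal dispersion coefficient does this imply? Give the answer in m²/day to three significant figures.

At the plume center C_max = M/(n_e·A·√(4πDt)), so D = M²/(4πt·(n_e·A·C_max)²).
n_e·A·C_max = 0.29 × 8.36 × 1.70 = 4.121 kg/m.
D = 26.9²/(4π × 145 × 4.121²) = 0.0234 m²/day.

0.0234 m²/day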